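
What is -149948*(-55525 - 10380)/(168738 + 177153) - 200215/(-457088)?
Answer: 92186948582965/3226584192 ≈ 28571.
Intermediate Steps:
-149948*(-55525 - 10380)/(168738 + 177153) - 200215/(-457088) = -149948/(345891/(-65905)) - 200215*(-1/457088) = -149948/(345891*(-1/65905)) + 200215/457088 = -149948/(-7059/1345) + 200215/457088 = -149948*(-1345/7059) + 200215/457088 = 201680060/7059 + 200215/457088 = 92186948582965/3226584192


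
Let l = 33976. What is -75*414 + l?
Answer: 2926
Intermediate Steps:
-75*414 + l = -75*414 + 33976 = -31050 + 33976 = 2926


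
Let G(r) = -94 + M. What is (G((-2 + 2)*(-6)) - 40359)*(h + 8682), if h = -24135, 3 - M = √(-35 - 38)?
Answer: 625073850 + 15453*I*√73 ≈ 6.2507e+8 + 1.3203e+5*I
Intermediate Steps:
M = 3 - I*√73 (M = 3 - √(-35 - 38) = 3 - √(-73) = 3 - I*√73 ≈ 3.0 - 8.544*I)
G(r) = -91 - I*√73 (G(r) = -94 + (3 - I*√73) = -91 - I*√73)
(G((-2 + 2)*(-6)) - 40359)*(h + 8682) = ((-91 - I*√73) - 40359)*(-24135 + 8682) = (-40450 - I*√73)*(-15453) = 625073850 + 15453*I*√73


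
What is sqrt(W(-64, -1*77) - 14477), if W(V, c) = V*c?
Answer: 3*I*sqrt(1061) ≈ 97.719*I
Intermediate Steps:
sqrt(W(-64, -1*77) - 14477) = sqrt(-(-64)*77 - 14477) = sqrt(-64*(-77) - 14477) = sqrt(4928 - 14477) = sqrt(-9549) = 3*I*sqrt(1061)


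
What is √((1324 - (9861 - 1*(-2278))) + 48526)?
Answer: √37711 ≈ 194.19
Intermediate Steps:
√((1324 - (9861 - 1*(-2278))) + 48526) = √((1324 - (9861 + 2278)) + 48526) = √((1324 - 1*12139) + 48526) = √((1324 - 12139) + 48526) = √(-10815 + 48526) = √37711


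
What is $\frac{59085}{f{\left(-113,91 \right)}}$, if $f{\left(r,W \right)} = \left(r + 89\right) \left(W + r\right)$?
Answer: $\frac{19695}{176} \approx 111.9$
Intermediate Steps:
$f{\left(r,W \right)} = \left(89 + r\right) \left(W + r\right)$
$\frac{59085}{f{\left(-113,91 \right)}} = \frac{59085}{\left(-113\right)^{2} + 89 \cdot 91 + 89 \left(-113\right) + 91 \left(-113\right)} = \frac{59085}{12769 + 8099 - 10057 - 10283} = \frac{59085}{528} = 59085 \cdot \frac{1}{528} = \frac{19695}{176}$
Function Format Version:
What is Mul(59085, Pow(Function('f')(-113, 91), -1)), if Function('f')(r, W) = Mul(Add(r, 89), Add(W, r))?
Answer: Rational(19695, 176) ≈ 111.90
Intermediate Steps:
Function('f')(r, W) = Mul(Add(89, r), Add(W, r))
Mul(59085, Pow(Function('f')(-113, 91), -1)) = Mul(59085, Pow(Add(Pow(-113, 2), Mul(89, 91), Mul(89, -113), Mul(91, -113)), -1)) = Mul(59085, Pow(Add(12769, 8099, -10057, -10283), -1)) = Mul(59085, Pow(528, -1)) = Mul(59085, Rational(1, 528)) = Rational(19695, 176)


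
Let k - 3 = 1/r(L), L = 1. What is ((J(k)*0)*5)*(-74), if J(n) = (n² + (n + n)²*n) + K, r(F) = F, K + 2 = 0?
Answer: 0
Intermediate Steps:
K = -2 (K = -2 + 0 = -2)
k = 4 (k = 3 + 1/1 = 3 + 1 = 4)
J(n) = -2 + n² + 4*n³ (J(n) = (n² + (n + n)²*n) - 2 = (n² + (2*n)²*n) - 2 = (n² + (4*n²)*n) - 2 = (n² + 4*n³) - 2 = -2 + n² + 4*n³)
((J(k)*0)*5)*(-74) = (((-2 + 4² + 4*4³)*0)*5)*(-74) = (((-2 + 16 + 4*64)*0)*5)*(-74) = (((-2 + 16 + 256)*0)*5)*(-74) = ((270*0)*5)*(-74) = (0*5)*(-74) = 0*(-74) = 0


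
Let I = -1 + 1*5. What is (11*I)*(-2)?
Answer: -88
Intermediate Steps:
I = 4 (I = -1 + 5 = 4)
(11*I)*(-2) = (11*4)*(-2) = 44*(-2) = -88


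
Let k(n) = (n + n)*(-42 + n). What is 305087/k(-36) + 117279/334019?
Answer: 102563493517/1875850704 ≈ 54.676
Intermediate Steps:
k(n) = 2*n*(-42 + n) (k(n) = (2*n)*(-42 + n) = 2*n*(-42 + n))
305087/k(-36) + 117279/334019 = 305087/((2*(-36)*(-42 - 36))) + 117279/334019 = 305087/((2*(-36)*(-78))) + 117279*(1/334019) = 305087/5616 + 117279/334019 = 102563493517/1875850704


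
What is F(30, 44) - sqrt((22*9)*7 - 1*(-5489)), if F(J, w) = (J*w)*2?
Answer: 2640 - 25*sqrt(11) ≈ 2557.1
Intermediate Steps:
F(J, w) = 2*J*w
F(30, 44) - sqrt((22*9)*7 - 1*(-5489)) = 2*30*44 - sqrt((22*9)*7 - 1*(-5489)) = 2640 - sqrt(198*7 + 5489) = 2640 - sqrt(1386 + 5489) = 2640 - sqrt(6875) = 2640 - 25*sqrt(11)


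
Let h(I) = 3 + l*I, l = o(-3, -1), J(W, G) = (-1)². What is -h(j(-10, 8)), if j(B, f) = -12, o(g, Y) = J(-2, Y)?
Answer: 9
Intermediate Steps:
J(W, G) = 1
o(g, Y) = 1
l = 1
h(I) = 3 + I (h(I) = 3 + 1*I = 3 + I)
-h(j(-10, 8)) = -(3 - 12) = -1*(-9) = 9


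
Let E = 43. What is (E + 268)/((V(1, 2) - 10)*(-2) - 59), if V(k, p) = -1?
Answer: -311/37 ≈ -8.4054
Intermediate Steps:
(E + 268)/((V(1, 2) - 10)*(-2) - 59) = (43 + 268)/((-1 - 10)*(-2) - 59) = 311/(-11*(-2) - 59) = 311/(22 - 59) = 311/(-37) = 311*(-1/37) = -311/37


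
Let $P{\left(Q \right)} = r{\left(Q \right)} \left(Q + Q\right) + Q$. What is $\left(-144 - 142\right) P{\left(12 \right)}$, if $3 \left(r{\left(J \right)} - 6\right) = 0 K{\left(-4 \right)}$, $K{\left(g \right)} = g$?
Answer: $-44616$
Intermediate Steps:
$r{\left(J \right)} = 6$ ($r{\left(J \right)} = 6 + \frac{0 \left(-4\right)}{3} = 6 + \frac{1}{3} \cdot 0 = 6 + 0 = 6$)
$P{\left(Q \right)} = 13 Q$ ($P{\left(Q \right)} = 6 \left(Q + Q\right) + Q = 6 \cdot 2 Q + Q = 12 Q + Q = 13 Q$)
$\left(-144 - 142\right) P{\left(12 \right)} = \left(-144 - 142\right) 13 \cdot 12 = \left(-286\right) 156 = -44616$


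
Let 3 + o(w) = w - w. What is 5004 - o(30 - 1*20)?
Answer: 5007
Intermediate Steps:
o(w) = -3 (o(w) = -3 + (w - w) = -3 + 0 = -3)
5004 - o(30 - 1*20) = 5004 - 1*(-3) = 5004 + 3 = 5007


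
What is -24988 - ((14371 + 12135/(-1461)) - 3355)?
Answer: -17529903/487 ≈ -35996.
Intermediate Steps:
-24988 - ((14371 + 12135/(-1461)) - 3355) = -24988 - ((14371 + 12135*(-1/1461)) - 3355) = -24988 - ((14371 - 4045/487) - 3355) = -24988 - (6994632/487 - 3355) = -24988 - 1*5360747/487 = -24988 - 5360747/487 = -17529903/487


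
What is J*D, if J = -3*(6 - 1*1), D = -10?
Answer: 150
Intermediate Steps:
J = -15 (J = -3*(6 - 1) = -3*5 = -15)
J*D = -15*(-10) = 150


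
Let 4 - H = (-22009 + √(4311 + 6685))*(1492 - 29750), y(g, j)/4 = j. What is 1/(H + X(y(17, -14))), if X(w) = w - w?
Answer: -310965159/193394269990717690 - 14129*√2749/96697134995358845 ≈ -1.6156e-9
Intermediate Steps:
y(g, j) = 4*j
X(w) = 0
H = -621930318 + 56516*√2749 (H = 4 - (-22009 + √(4311 + 6685))*(1492 - 29750) = 4 - (-22009 + √10996)*(-28258) = 4 - (-22009 + 2*√2749)*(-28258) = 4 - (621930322 - 56516*√2749) = 4 + (-621930322 + 56516*√2749) = -621930318 + 56516*√2749 ≈ -6.1897e+8)
1/(H + X(y(17, -14))) = 1/((-621930318 + 56516*√2749) + 0) = 1/(-621930318 + 56516*√2749)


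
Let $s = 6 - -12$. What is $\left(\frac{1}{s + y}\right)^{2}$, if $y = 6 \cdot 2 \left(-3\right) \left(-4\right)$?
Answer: $\frac{1}{26244} \approx 3.8104 \cdot 10^{-5}$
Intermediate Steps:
$s = 18$ ($s = 6 + 12 = 18$)
$y = 144$ ($y = 12 \left(-3\right) \left(-4\right) = \left(-36\right) \left(-4\right) = 144$)
$\left(\frac{1}{s + y}\right)^{2} = \left(\frac{1}{18 + 144}\right)^{2} = \left(\frac{1}{162}\right)^{2} = \frac{1}{26244}$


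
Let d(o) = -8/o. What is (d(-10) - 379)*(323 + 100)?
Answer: -799893/5 ≈ -1.5998e+5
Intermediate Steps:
(d(-10) - 379)*(323 + 100) = (-8/(-10) - 379)*(323 + 100) = (-8*(-1/10) - 379)*423 = (4/5 - 379)*423 = -1891/5*423 = -799893/5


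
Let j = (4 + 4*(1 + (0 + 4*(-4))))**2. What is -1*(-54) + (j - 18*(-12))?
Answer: 3406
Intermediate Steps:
j = 3136 (j = (4 + 4*(1 + (0 - 16)))**2 = (4 + 4*(1 - 16))**2 = (4 + 4*(-15))**2 = (4 - 60)**2 = (-56)**2 = 3136)
-1*(-54) + (j - 18*(-12)) = -1*(-54) + (3136 - 18*(-12)) = 54 + (3136 + 216) = 54 + 3352 = 3406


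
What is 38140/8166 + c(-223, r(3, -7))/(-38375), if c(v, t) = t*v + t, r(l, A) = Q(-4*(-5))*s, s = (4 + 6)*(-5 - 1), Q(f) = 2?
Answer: 124608026/31337025 ≈ 3.9764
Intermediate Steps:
s = -60 (s = 10*(-6) = -60)
r(l, A) = -120 (r(l, A) = 2*(-60) = -120)
c(v, t) = t + t*v
38140/8166 + c(-223, r(3, -7))/(-38375) = 38140/8166 - 120*(1 - 223)/(-38375) = 38140*(1/8166) - 120*(-222)*(-1/38375) = 19070/4083 + 26640*(-1/38375) = 19070/4083 - 5328/7675 = 124608026/31337025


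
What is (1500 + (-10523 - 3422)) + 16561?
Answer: 4116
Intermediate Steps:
(1500 + (-10523 - 3422)) + 16561 = (1500 - 13945) + 16561 = -12445 + 16561 = 4116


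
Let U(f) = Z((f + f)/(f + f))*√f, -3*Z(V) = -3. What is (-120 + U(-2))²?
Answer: (120 - I*√2)² ≈ 14398.0 - 339.41*I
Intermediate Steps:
Z(V) = 1 (Z(V) = -⅓*(-3) = 1)
U(f) = √f (U(f) = 1*√f = √f)
(-120 + U(-2))² = (-120 + √(-2))² = (-120 + I*√2)²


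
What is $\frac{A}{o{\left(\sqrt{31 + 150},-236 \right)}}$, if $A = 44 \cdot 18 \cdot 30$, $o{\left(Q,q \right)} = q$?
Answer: $- \frac{5940}{59} \approx -100.68$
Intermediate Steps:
$A = 23760$ ($A = 792 \cdot 30 = 23760$)
$\frac{A}{o{\left(\sqrt{31 + 150},-236 \right)}} = \frac{23760}{-236} = 23760 \left(- \frac{1}{236}\right) = - \frac{5940}{59}$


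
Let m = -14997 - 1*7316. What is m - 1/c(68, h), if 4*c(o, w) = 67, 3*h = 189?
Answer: -1494975/67 ≈ -22313.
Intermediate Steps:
h = 63 (h = (⅓)*189 = 63)
c(o, w) = 67/4 (c(o, w) = (¼)*67 = 67/4)
m = -22313 (m = -14997 - 7316 = -22313)
m - 1/c(68, h) = -22313 - 1/67/4 = -22313 - 1*4/67 = -22313 - 4/67 = -1494975/67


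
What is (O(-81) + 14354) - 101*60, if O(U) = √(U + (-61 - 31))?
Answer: 8294 + I*√173 ≈ 8294.0 + 13.153*I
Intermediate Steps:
O(U) = √(-92 + U) (O(U) = √(U - 92) = √(-92 + U))
(O(-81) + 14354) - 101*60 = (√(-92 - 81) + 14354) - 101*60 = (√(-173) + 14354) - 6060 = (I*√173 + 14354) - 6060 = (14354 + I*√173) - 6060 = 8294 + I*√173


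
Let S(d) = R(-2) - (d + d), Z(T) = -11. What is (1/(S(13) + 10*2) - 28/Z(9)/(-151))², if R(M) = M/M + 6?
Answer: 2666689/2758921 ≈ 0.96657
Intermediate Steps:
R(M) = 7 (R(M) = 1 + 6 = 7)
S(d) = 7 - 2*d (S(d) = 7 - (d + d) = 7 - 2*d)
(1/(S(13) + 10*2) - 28/Z(9)/(-151))² = (1/((7 - 2*13) + 10*2) - 28/(-11)/(-151))² = (1/((7 - 26) + 20) - 28*(-1/11)*(-1/151))² = (1/(-19 + 20) + (28/11)*(-1/151))² = (1/1 - 28/1661)² = (1 - 28/1661)² = (1633/1661)² = 2666689/2758921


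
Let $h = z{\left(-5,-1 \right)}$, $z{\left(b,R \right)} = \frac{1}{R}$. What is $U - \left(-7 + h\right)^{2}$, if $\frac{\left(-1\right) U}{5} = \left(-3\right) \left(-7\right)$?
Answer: $-169$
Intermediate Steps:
$h = -1$ ($h = \frac{1}{-1} = -1$)
$U = -105$ ($U = - 5 \left(\left(-3\right) \left(-7\right)\right) = \left(-5\right) 21 = -105$)
$U - \left(-7 + h\right)^{2} = -105 - \left(-7 - 1\right)^{2} = -105 - \left(-8\right)^{2} = -105 - 64 = -169$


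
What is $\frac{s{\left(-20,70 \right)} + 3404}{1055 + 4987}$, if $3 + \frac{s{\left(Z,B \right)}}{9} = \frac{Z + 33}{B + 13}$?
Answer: $\frac{140204}{250743} \approx 0.55915$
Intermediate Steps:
$s{\left(Z,B \right)} = -27 + \frac{9 \left(33 + Z\right)}{13 + B}$ ($s{\left(Z,B \right)} = -27 + 9 \frac{Z + 33}{B + 13} = -27 + 9 \frac{33 + Z}{13 + B} = -27 + \frac{9 \left(33 + Z\right)}{13 + B}$)
$\frac{s{\left(-20,70 \right)} + 3404}{1055 + 4987} = \frac{\frac{9 \left(-6 - 20 - 210\right)}{13 + 70} + 3404}{1055 + 4987} = \frac{\frac{9 \left(-6 - 20 - 210\right)}{83} + 3404}{6042} = \left(9 \cdot \frac{1}{83} \left(-236\right) + 3404\right) \frac{1}{6042} = \left(- \frac{2124}{83} + 3404\right) \frac{1}{6042} = \frac{280408}{83} \cdot \frac{1}{6042} = \frac{140204}{250743}$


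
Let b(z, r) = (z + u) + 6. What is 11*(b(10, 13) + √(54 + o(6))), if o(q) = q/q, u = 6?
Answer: 242 + 11*√55 ≈ 323.58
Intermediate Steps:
b(z, r) = 12 + z (b(z, r) = (z + 6) + 6 = (6 + z) + 6 = 12 + z)
o(q) = 1
11*(b(10, 13) + √(54 + o(6))) = 11*((12 + 10) + √(54 + 1)) = 11*(22 + √55) = 242 + 11*√55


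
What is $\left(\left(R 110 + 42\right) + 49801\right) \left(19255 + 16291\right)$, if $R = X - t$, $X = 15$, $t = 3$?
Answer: $1818639998$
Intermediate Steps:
$R = 12$ ($R = 15 - 3 = 12$)
$\left(\left(R 110 + 42\right) + 49801\right) \left(19255 + 16291\right) = \left(\left(12 \cdot 110 + 42\right) + 49801\right) \left(19255 + 16291\right) = \left(\left(1320 + 42\right) + 49801\right) 35546 = \left(1362 + 49801\right) 35546 = 51163 \cdot 35546 = 1818639998$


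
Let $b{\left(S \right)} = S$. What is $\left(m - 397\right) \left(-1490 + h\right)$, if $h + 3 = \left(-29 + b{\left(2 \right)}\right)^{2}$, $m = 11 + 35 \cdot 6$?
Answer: $134464$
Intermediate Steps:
$m = 221$ ($m = 11 + 210 = 221$)
$h = 726$ ($h = -3 + \left(-29 + 2\right)^{2} = -3 + \left(-27\right)^{2} = -3 + 729 = 726$)
$\left(m - 397\right) \left(-1490 + h\right) = \left(221 - 397\right) \left(-1490 + 726\right) = \left(-176\right) \left(-764\right) = 134464$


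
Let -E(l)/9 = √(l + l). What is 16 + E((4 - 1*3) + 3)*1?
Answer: 16 - 18*√2 ≈ -9.4558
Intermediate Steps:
E(l) = -9*√2*√l (E(l) = -9*√(l + l) = -9*√2*√l)
16 + E((4 - 1*3) + 3)*1 = 16 - 9*√2*√((4 - 1*3) + 3)*1 = 16 - 9*√2*√((4 - 3) + 3)*1 = 16 - 9*√2*√(1 + 3)*1 = 16 - 9*√2*√4*1 = 16 - 9*√2*2*1 = 16 - 18*√2*1 = 16 - 18*√2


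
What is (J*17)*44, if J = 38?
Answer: 28424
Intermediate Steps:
(J*17)*44 = (38*17)*44 = 646*44 = 28424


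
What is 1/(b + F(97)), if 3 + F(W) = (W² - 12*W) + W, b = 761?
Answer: 1/9100 ≈ 0.00010989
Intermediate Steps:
F(W) = -3 + W² - 11*W (F(W) = -3 + ((W² - 12*W) + W) = -3 + (W² - 11*W) = -3 + W² - 11*W)
1/(b + F(97)) = 1/(761 + (-3 + 97² - 11*97)) = 1/(761 + (-3 + 9409 - 1067)) = 1/(761 + 8339) = 1/9100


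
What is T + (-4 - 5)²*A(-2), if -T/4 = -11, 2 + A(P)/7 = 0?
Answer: -1090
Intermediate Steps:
A(P) = -14 (A(P) = -14 + 7*0 = -14 + 0 = -14)
T = 44 (T = -4*(-11) = 44)
T + (-4 - 5)²*A(-2) = 44 + (-4 - 5)²*(-14) = 44 + (-9)²*(-14) = 44 + 81*(-14) = 44 - 1134 = -1090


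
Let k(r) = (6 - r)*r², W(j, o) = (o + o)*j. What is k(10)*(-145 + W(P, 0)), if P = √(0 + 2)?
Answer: 58000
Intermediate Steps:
P = √2 ≈ 1.4142
W(j, o) = 2*j*o (W(j, o) = (2*o)*j = 2*j*o)
k(r) = r²*(6 - r)
k(10)*(-145 + W(P, 0)) = (10²*(6 - 1*10))*(-145 + 2*√2*0) = (100*(6 - 10))*(-145 + 0) = (100*(-4))*(-145) = -400*(-145) = 58000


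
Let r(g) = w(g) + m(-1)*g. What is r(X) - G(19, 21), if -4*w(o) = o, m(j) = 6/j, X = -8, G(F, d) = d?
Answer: 29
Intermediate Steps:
w(o) = -o/4
r(g) = -25*g/4 (r(g) = -g/4 + (6/(-1))*g = -g/4 + (6*(-1))*g = -g/4 - 6*g = -25*g/4)
r(X) - G(19, 21) = -25/4*(-8) - 1*21 = 50 - 21 = 29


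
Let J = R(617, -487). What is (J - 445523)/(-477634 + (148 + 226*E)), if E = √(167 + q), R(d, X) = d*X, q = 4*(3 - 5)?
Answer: 29683792581/18998729926 + 42149113*√159/56996189778 ≈ 1.5717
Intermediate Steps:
q = -8 (q = 4*(-2) = -8)
R(d, X) = X*d
E = √159 (E = √(167 - 8) = √159 ≈ 12.610)
J = -300479 (J = -487*617 = -300479)
(J - 445523)/(-477634 + (148 + 226*E)) = (-300479 - 445523)/(-477634 + (148 + 226*√159)) = -746002/(-477486 + 226*√159)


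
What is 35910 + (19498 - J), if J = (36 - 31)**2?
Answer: 55383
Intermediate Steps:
J = 25 (J = 5**2 = 25)
35910 + (19498 - J) = 35910 + (19498 - 1*25) = 35910 + (19498 - 25) = 35910 + 19473 = 55383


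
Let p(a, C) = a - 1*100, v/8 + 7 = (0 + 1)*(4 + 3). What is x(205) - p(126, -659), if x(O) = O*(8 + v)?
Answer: 1614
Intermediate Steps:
v = 0 (v = -56 + 8*((0 + 1)*(4 + 3)) = -56 + 8*(1*7) = -56 + 8*7 = -56 + 56 = 0)
x(O) = 8*O (x(O) = O*(8 + 0) = O*8 = 8*O)
p(a, C) = -100 + a (p(a, C) = a - 100 = -100 + a)
x(205) - p(126, -659) = 8*205 - (-100 + 126) = 1640 - 1*26 = 1640 - 26 = 1614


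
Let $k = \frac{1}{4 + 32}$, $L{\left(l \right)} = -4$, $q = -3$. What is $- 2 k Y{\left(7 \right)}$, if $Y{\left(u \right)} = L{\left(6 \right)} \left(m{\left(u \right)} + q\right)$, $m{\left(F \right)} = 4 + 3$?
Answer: $\frac{8}{9} \approx 0.88889$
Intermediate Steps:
$m{\left(F \right)} = 7$
$Y{\left(u \right)} = -16$ ($Y{\left(u \right)} = - 4 \left(7 - 3\right) = \left(-4\right) 4 = -16$)
$k = \frac{1}{36} \approx 0.027778$
$- 2 k Y{\left(7 \right)} = \left(-2\right) \frac{1}{36} \left(-16\right) = \left(- \frac{1}{18}\right) \left(-16\right) = \frac{8}{9}$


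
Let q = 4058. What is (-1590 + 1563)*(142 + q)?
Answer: -113400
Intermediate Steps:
(-1590 + 1563)*(142 + q) = (-1590 + 1563)*(142 + 4058) = -27*4200 = -113400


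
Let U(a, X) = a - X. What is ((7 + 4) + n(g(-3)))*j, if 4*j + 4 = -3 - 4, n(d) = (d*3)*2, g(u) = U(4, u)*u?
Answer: 1265/4 ≈ 316.25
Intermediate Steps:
g(u) = u*(4 - u) (g(u) = (4 - u)*u = u*(4 - u))
n(d) = 6*d (n(d) = (3*d)*2 = 6*d)
j = -11/4 (j = -1 + (-3 - 4)/4 = -1 + (¼)*(-7) = -1 - 7/4 = -11/4 ≈ -2.7500)
((7 + 4) + n(g(-3)))*j = ((7 + 4) + 6*(-3*(4 - 1*(-3))))*(-11/4) = (11 + 6*(-3*(4 + 3)))*(-11/4) = (11 + 6*(-3*7))*(-11/4) = (11 + 6*(-21))*(-11/4) = (11 - 126)*(-11/4) = -115*(-11/4) = 1265/4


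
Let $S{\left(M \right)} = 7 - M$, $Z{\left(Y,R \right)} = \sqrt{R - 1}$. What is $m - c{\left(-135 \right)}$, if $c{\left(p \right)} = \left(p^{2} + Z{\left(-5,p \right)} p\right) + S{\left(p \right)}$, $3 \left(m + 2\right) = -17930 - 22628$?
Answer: $- \frac{95665}{3} + 270 i \sqrt{34} \approx -31888.0 + 1574.4 i$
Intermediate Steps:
$Z{\left(Y,R \right)} = \sqrt{-1 + R}$
$m = - \frac{40564}{3}$ ($m = -2 + \frac{-17930 - 22628}{3} = -2 + \frac{1}{3} \left(-40558\right) = -2 - \frac{40558}{3} = - \frac{40564}{3} \approx -13521.0$)
$c{\left(p \right)} = 7 + p^{2} - p + p \sqrt{-1 + p}$ ($c{\left(p \right)} = \left(p^{2} + \sqrt{-1 + p} p\right) - \left(-7 + p\right) = \left(p^{2} + p \sqrt{-1 + p}\right) - \left(-7 + p\right) = 7 + p^{2} - p + p \sqrt{-1 + p}$)
$m - c{\left(-135 \right)} = - \frac{40564}{3} - \left(7 + \left(-135\right)^{2} - -135 - 135 \sqrt{-1 - 135}\right) = - \frac{40564}{3} - \left(7 + 18225 + 135 - 135 \sqrt{-136}\right) = - \frac{40564}{3} - \left(7 + 18225 + 135 - 135 \cdot 2 i \sqrt{34}\right) = - \frac{40564}{3} - \left(7 + 18225 + 135 - 270 i \sqrt{34}\right) = - \frac{40564}{3} - \left(18367 - 270 i \sqrt{34}\right) = - \frac{95665}{3} + 270 i \sqrt{34}$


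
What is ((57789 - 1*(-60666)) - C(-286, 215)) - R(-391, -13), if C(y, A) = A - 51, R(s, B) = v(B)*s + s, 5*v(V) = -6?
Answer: 591064/5 ≈ 1.1821e+5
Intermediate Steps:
v(V) = -6/5 (v(V) = (1/5)*(-6) = -6/5)
R(s, B) = -s/5 (R(s, B) = -6*s/5 + s = -s/5)
C(y, A) = -51 + A
((57789 - 1*(-60666)) - C(-286, 215)) - R(-391, -13) = ((57789 - 1*(-60666)) - (-51 + 215)) - (-1)*(-391)/5 = ((57789 + 60666) - 1*164) - 1*391/5 = (118455 - 164) - 391/5 = 118291 - 391/5 = 591064/5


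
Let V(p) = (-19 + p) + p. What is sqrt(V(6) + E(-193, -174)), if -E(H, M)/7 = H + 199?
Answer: 7*I ≈ 7.0*I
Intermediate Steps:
E(H, M) = -1393 - 7*H (E(H, M) = -7*(H + 199) = -7*(199 + H) = -1393 - 7*H)
V(p) = -19 + 2*p
sqrt(V(6) + E(-193, -174)) = sqrt((-19 + 2*6) + (-1393 - 7*(-193))) = sqrt((-19 + 12) + (-1393 + 1351)) = sqrt(-7 - 42) = sqrt(-49) = 7*I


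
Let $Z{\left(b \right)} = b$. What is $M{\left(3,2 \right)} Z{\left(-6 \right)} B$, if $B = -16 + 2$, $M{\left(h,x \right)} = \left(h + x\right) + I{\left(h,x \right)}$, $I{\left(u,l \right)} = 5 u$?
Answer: $1680$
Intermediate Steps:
$M{\left(h,x \right)} = x + 6 h$ ($M{\left(h,x \right)} = \left(h + x\right) + 5 h = x + 6 h$)
$B = -14$
$M{\left(3,2 \right)} Z{\left(-6 \right)} B = \left(2 + 6 \cdot 3\right) \left(-6\right) \left(-14\right) = \left(2 + 18\right) \left(-6\right) \left(-14\right) = 20 \left(-6\right) \left(-14\right) = \left(-120\right) \left(-14\right) = 1680$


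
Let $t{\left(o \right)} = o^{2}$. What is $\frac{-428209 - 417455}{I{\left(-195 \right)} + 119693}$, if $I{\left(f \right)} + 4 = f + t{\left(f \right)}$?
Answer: $- \frac{845664}{157519} \approx -5.3686$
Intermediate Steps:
$I{\left(f \right)} = -4 + f + f^{2}$ ($I{\left(f \right)} = -4 + \left(f + f^{2}\right) = -4 + f + f^{2}$)
$\frac{-428209 - 417455}{I{\left(-195 \right)} + 119693} = \frac{-428209 - 417455}{\left(-4 - 195 + \left(-195\right)^{2}\right) + 119693} = - \frac{845664}{\left(-4 - 195 + 38025\right) + 119693} = - \frac{845664}{37826 + 119693} = - \frac{845664}{157519}$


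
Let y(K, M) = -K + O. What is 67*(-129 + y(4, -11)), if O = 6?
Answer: -8509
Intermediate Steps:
y(K, M) = 6 - K (y(K, M) = -K + 6 = 6 - K)
67*(-129 + y(4, -11)) = 67*(-129 + (6 - 1*4)) = 67*(-129 + (6 - 4)) = 67*(-129 + 2) = 67*(-127) = -8509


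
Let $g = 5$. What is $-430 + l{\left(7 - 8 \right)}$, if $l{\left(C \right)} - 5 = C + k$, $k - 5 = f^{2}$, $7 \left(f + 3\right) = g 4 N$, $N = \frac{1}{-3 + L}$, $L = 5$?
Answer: $- \frac{20508}{49} \approx -418.53$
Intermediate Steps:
$N = \frac{1}{2}$ ($N = \frac{1}{-3 + 5} = \frac{1}{2} \approx 0.5$)
$f = - \frac{11}{7}$ ($f = -3 + \frac{5 \cdot 4 \cdot \frac{1}{2}}{7} = -3 + \frac{20 \cdot \frac{1}{2}}{7} = -3 + \frac{1}{7} \cdot 10 = -3 + \frac{10}{7} = - \frac{11}{7} \approx -1.5714$)
$k = \frac{366}{49}$ ($k = 5 + \left(- \frac{11}{7}\right)^{2} = 5 + \frac{121}{49} = \frac{366}{49} \approx 7.4694$)
$l{\left(C \right)} = \frac{611}{49} + C$ ($l{\left(C \right)} = 5 + \left(C + \frac{366}{49}\right) = 5 + \left(\frac{366}{49} + C\right) = \frac{611}{49} + C$)
$-430 + l{\left(7 - 8 \right)} = -430 + \left(\frac{611}{49} + \left(7 - 8\right)\right) = -430 + \left(\frac{611}{49} - 1\right) = -430 + \frac{562}{49} = - \frac{20508}{49}$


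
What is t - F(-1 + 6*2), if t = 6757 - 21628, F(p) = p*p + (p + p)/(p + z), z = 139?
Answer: -1124411/75 ≈ -14992.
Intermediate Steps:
F(p) = p² + 2*p/(139 + p) (F(p) = p*p + (p + p)/(p + 139) = p² + (2*p)/(139 + p) = p² + 2*p/(139 + p))
t = -14871
t - F(-1 + 6*2) = -14871 - (-1 + 6*2)*(2 + (-1 + 6*2)² + 139*(-1 + 6*2))/(139 + (-1 + 6*2)) = -14871 - (-1 + 12)*(2 + (-1 + 12)² + 139*(-1 + 12))/(139 + (-1 + 12)) = -14871 - 11*(2 + 11² + 139*11)/(139 + 11) = -14871 - 11*(2 + 121 + 1529)/150 = -14871 - 11*1652/150 = -14871 - 1*9086/75 = -14871 - 9086/75 = -1124411/75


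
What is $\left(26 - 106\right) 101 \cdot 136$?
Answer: $-1098880$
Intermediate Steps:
$\left(26 - 106\right) 101 \cdot 136 = \left(-80\right) 101 \cdot 136 = \left(-8080\right) 136 = -1098880$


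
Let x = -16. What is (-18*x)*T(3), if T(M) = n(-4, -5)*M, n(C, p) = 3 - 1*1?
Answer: 1728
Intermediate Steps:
n(C, p) = 2 (n(C, p) = 3 - 1 = 2)
T(M) = 2*M
(-18*x)*T(3) = (-18*(-16))*(2*3) = 288*6 = 1728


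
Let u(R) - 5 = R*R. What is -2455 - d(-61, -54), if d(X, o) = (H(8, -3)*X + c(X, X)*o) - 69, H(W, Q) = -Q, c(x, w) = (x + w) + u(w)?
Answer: 192413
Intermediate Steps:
u(R) = 5 + R² (u(R) = 5 + R*R = 5 + R²)
c(x, w) = 5 + w + x + w² (c(x, w) = (x + w) + (5 + w²) = (w + x) + (5 + w²) = 5 + w + x + w²)
d(X, o) = -69 + 3*X + o*(5 + X² + 2*X) (d(X, o) = ((-1*(-3))*X + (5 + X + X + X²)*o) - 69 = (3*X + (5 + X² + 2*X)*o) - 69 = (3*X + o*(5 + X² + 2*X)) - 69 = -69 + 3*X + o*(5 + X² + 2*X))
-2455 - d(-61, -54) = -2455 - (-69 + 3*(-61) - 54*(5 + (-61)² + 2*(-61))) = -2455 - (-69 - 183 - 54*(5 + 3721 - 122)) = -2455 - (-69 - 183 - 54*3604) = -2455 - (-69 - 183 - 194616) = -2455 - 1*(-194868) = -2455 + 194868 = 192413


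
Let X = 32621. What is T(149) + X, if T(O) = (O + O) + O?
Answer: 33068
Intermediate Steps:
T(O) = 3*O (T(O) = 2*O + O = 3*O)
T(149) + X = 3*149 + 32621 = 447 + 32621 = 33068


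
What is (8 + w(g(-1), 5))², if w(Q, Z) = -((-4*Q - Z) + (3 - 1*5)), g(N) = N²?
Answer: 361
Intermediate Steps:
w(Q, Z) = 2 + Z + 4*Q (w(Q, Z) = -((-Z - 4*Q) + (3 - 5)) = -((-Z - 4*Q) - 2) = -(-2 - Z - 4*Q) = 2 + Z + 4*Q)
(8 + w(g(-1), 5))² = (8 + (2 + 5 + 4*(-1)²))² = (8 + (2 + 5 + 4*1))² = (8 + (2 + 5 + 4))² = (8 + 11)² = 19² = 361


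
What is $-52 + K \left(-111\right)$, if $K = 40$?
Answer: $-4492$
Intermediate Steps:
$-52 + K \left(-111\right) = -52 + 40 \left(-111\right) = -52 - 4440 = -4492$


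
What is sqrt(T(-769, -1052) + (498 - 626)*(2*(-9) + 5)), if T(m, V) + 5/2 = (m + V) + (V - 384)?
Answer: I*sqrt(6382)/2 ≈ 39.944*I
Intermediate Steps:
T(m, V) = -773/2 + m + 2*V (T(m, V) = -5/2 + ((m + V) + (V - 384)) = -5/2 + ((V + m) + (-384 + V)) = -5/2 + (-384 + m + 2*V) = -773/2 + m + 2*V)
sqrt(T(-769, -1052) + (498 - 626)*(2*(-9) + 5)) = sqrt((-773/2 - 769 + 2*(-1052)) + (498 - 626)*(2*(-9) + 5)) = sqrt((-773/2 - 769 - 2104) - 128*(-18 + 5)) = sqrt(-6519/2 - 128*(-13)) = sqrt(-6519/2 + 1664) = sqrt(-3191/2) = I*sqrt(6382)/2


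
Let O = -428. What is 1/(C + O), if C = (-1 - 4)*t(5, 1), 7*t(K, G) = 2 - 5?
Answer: -7/2981 ≈ -0.0023482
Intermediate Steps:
t(K, G) = -3/7 (t(K, G) = (2 - 5)/7 = (1/7)*(-3) = -3/7)
C = 15/7 (C = (-1 - 4)*(-3/7) = -5*(-3/7) = 15/7 ≈ 2.1429)
1/(C + O) = 1/(15/7 - 428) = 1/(-2981/7) = -7/2981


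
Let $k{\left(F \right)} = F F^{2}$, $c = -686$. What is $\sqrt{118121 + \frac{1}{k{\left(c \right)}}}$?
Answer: $\frac{5 \sqrt{21354405687762}}{67228} \approx 343.69$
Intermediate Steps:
$k{\left(F \right)} = F^{3}$
$\sqrt{118121 + \frac{1}{k{\left(c \right)}}} = \sqrt{118121 + \frac{1}{\left(-686\right)^{3}}} = \sqrt{118121 + \frac{1}{-322828856}} = \sqrt{118121 - \frac{1}{322828856}} = \sqrt{\frac{38132867299575}{322828856}} = \frac{5 \sqrt{21354405687762}}{67228}$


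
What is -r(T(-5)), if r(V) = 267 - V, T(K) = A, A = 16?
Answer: -251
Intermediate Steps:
T(K) = 16
-r(T(-5)) = -(267 - 1*16) = -(267 - 16) = -1*251 = -251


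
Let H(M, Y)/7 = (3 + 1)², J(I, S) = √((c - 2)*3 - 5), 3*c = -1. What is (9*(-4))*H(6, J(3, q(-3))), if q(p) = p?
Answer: -4032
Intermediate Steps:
c = -⅓ (c = (⅓)*(-1) = -⅓ ≈ -0.33333)
J(I, S) = 2*I*√3 (J(I, S) = √((-⅓ - 2)*3 - 5) = √(-7/3*3 - 5) = √(-7 - 5) = √(-12) = 2*I*√3)
H(M, Y) = 112 (H(M, Y) = 7*(3 + 1)² = 7*4² = 7*16 = 112)
(9*(-4))*H(6, J(3, q(-3))) = (9*(-4))*112 = -36*112 = -4032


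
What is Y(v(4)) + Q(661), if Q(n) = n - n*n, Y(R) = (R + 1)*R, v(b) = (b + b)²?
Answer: -432100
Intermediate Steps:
v(b) = 4*b² (v(b) = (2*b)² = 4*b²)
Y(R) = R*(1 + R) (Y(R) = (1 + R)*R = R*(1 + R))
Q(n) = n - n²
Y(v(4)) + Q(661) = (4*4²)*(1 + 4*4²) + 661*(1 - 1*661) = (4*16)*(1 + 4*16) + 661*(1 - 661) = 64*(1 + 64) + 661*(-660) = 64*65 - 436260 = 4160 - 436260 = -432100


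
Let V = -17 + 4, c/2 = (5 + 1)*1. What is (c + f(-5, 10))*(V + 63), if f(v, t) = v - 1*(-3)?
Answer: 500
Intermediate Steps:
c = 12 (c = 2*((5 + 1)*1) = 2*(6*1) = 2*6 = 12)
f(v, t) = 3 + v (f(v, t) = v + 3 = 3 + v)
V = -13
(c + f(-5, 10))*(V + 63) = (12 + (3 - 5))*(-13 + 63) = (12 - 2)*50 = 10*50 = 500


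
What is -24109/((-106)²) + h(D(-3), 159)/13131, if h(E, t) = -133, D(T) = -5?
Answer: -318069667/147539916 ≈ -2.1558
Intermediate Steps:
-24109/((-106)²) + h(D(-3), 159)/13131 = -24109/((-106)²) - 133/13131 = -24109/11236 - 133*1/13131 = -24109*1/11236 - 133/13131 = -24109/11236 - 133/13131 = -318069667/147539916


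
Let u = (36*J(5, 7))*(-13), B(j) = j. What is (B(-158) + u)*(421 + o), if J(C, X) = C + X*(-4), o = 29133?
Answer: 313449724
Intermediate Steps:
J(C, X) = C - 4*X
u = 10764 (u = (36*(5 - 4*7))*(-13) = (36*(5 - 28))*(-13) = (36*(-23))*(-13) = -828*(-13) = 10764)
(B(-158) + u)*(421 + o) = (-158 + 10764)*(421 + 29133) = 10606*29554 = 313449724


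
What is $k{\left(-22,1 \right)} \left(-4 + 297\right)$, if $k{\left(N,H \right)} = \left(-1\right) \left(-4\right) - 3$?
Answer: $293$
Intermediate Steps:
$k{\left(N,H \right)} = 1$ ($k{\left(N,H \right)} = 4 - 3 = 1$)
$k{\left(-22,1 \right)} \left(-4 + 297\right) = 1 \left(-4 + 297\right) = 1 \cdot 293 = 293$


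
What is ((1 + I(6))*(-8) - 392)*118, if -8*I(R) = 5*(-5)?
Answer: -50150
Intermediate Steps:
I(R) = 25/8 (I(R) = -5*(-5)/8 = -⅛*(-25) = 25/8)
((1 + I(6))*(-8) - 392)*118 = ((1 + 25/8)*(-8) - 392)*118 = ((33/8)*(-8) - 392)*118 = (-33 - 392)*118 = -425*118 = -50150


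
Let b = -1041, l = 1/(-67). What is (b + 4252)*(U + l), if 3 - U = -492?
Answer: 106489604/67 ≈ 1.5894e+6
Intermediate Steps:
l = -1/67 ≈ -0.014925
U = 495 (U = 3 - 1*(-492) = 3 + 492 = 495)
(b + 4252)*(U + l) = (-1041 + 4252)*(495 - 1/67) = 3211*(33164/67) = 106489604/67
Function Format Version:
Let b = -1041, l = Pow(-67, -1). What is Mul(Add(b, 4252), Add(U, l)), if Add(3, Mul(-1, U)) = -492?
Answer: Rational(106489604, 67) ≈ 1.5894e+6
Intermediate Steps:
l = Rational(-1, 67) ≈ -0.014925
U = 495 (U = Add(3, Mul(-1, -492)) = Add(3, 492) = 495)
Mul(Add(b, 4252), Add(U, l)) = Mul(Add(-1041, 4252), Add(495, Rational(-1, 67))) = Mul(3211, Rational(33164, 67)) = Rational(106489604, 67)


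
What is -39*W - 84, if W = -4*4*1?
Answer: 540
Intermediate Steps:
W = -16 (W = -16*1 = -16)
-39*W - 84 = -39*(-16) - 84 = 624 - 84 = 540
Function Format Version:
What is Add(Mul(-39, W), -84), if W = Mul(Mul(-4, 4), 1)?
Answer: 540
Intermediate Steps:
W = -16 (W = Mul(-16, 1) = -16)
Add(Mul(-39, W), -84) = Add(Mul(-39, -16), -84) = Add(624, -84) = 540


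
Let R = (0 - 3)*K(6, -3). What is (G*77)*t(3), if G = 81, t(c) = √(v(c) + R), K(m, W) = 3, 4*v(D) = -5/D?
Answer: 2079*I*√339/2 ≈ 19139.0*I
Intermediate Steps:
v(D) = -5/(4*D) (v(D) = (-5/D)/4 = -5/(4*D))
R = -9 (R = (0 - 3)*3 = -3*3 = -9)
t(c) = √(-9 - 5/(4*c)) (t(c) = √(-5/(4*c) - 9) = √(-9 - 5/(4*c)))
(G*77)*t(3) = (81*77)*(√(-36 - 5/3)/2) = 6237*(√(-36 - 5*⅓)/2) = 6237*(√(-36 - 5/3)/2) = 6237*(√(-113/3)/2) = 6237*((I*√339/3)/2) = 6237*(I*√339/6) = 2079*I*√339/2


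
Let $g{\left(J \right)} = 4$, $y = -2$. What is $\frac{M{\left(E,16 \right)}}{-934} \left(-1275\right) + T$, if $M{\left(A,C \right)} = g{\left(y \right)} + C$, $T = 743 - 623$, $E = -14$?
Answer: $\frac{68790}{467} \approx 147.3$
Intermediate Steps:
$T = 120$
$M{\left(A,C \right)} = 4 + C$
$\frac{M{\left(E,16 \right)}}{-934} \left(-1275\right) + T = \frac{4 + 16}{-934} \left(-1275\right) + 120 = 20 \left(- \frac{1}{934}\right) \left(-1275\right) + 120 = \left(- \frac{10}{467}\right) \left(-1275\right) + 120 = \frac{12750}{467} + 120 = \frac{68790}{467}$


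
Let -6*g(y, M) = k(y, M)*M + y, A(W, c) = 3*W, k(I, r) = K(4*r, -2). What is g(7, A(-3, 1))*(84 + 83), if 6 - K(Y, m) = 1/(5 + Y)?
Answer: 122411/93 ≈ 1316.2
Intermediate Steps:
K(Y, m) = 6 - 1/(5 + Y)
k(I, r) = (29 + 24*r)/(5 + 4*r) (k(I, r) = (29 + 6*(4*r))/(5 + 4*r) = (29 + 24*r)/(5 + 4*r))
g(y, M) = -y/6 - M*(29 + 24*M)/(6*(5 + 4*M)) (g(y, M) = -(((29 + 24*M)/(5 + 4*M))*M + y)/6 = -(M*(29 + 24*M)/(5 + 4*M) + y)/6 = -(y + M*(29 + 24*M)/(5 + 4*M))/6 = -y/6 - M*(29 + 24*M)/(6*(5 + 4*M)))
g(7, A(-3, 1))*(84 + 83) = ((-3*(-3)*(29 + 24*(3*(-3))) - 1*7*(5 + 4*(3*(-3))))/(6*(5 + 4*(3*(-3)))))*(84 + 83) = ((-1*(-9)*(29 + 24*(-9)) - 1*7*(5 + 4*(-9)))/(6*(5 + 4*(-9))))*167 = ((-1*(-9)*(29 - 216) - 1*7*(5 - 36))/(6*(5 - 36)))*167 = ((⅙)*(-1*(-9)*(-187) - 1*7*(-31))/(-31))*167 = ((⅙)*(-1/31)*(-1683 + 217))*167 = ((⅙)*(-1/31)*(-1466))*167 = (733/93)*167 = 122411/93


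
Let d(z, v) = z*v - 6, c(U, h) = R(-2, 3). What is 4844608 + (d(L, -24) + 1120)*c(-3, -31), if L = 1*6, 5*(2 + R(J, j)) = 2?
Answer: 4843056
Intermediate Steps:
R(J, j) = -8/5 (R(J, j) = -2 + (⅕)*2 = -2 + ⅖ = -8/5)
c(U, h) = -8/5
L = 6
d(z, v) = -6 + v*z (d(z, v) = v*z - 6 = -6 + v*z)
4844608 + (d(L, -24) + 1120)*c(-3, -31) = 4844608 + ((-6 - 24*6) + 1120)*(-8/5) = 4844608 + ((-6 - 144) + 1120)*(-8/5) = 4844608 + (-150 + 1120)*(-8/5) = 4844608 + 970*(-8/5) = 4844608 - 1552 = 4843056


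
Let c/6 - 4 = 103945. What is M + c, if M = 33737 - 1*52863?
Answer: 604568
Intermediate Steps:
c = 623694 (c = 24 + 6*103945 = 24 + 623670 = 623694)
M = -19126 (M = 33737 - 52863 = -19126)
M + c = -19126 + 623694 = 604568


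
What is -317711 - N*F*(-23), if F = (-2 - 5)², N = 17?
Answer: -298552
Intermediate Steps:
F = 49 (F = (-7)² = 49)
-317711 - N*F*(-23) = -317711 - 17*49*(-23) = -317711 - 833*(-23) = -317711 - 1*(-19159) = -317711 + 19159 = -298552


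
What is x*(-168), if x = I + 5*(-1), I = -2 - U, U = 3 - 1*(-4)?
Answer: 2352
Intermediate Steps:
U = 7 (U = 3 + 4 = 7)
I = -9 (I = -2 - 1*7 = -2 - 7 = -9)
x = -14 (x = -9 + 5*(-1) = -9 - 5 = -14)
x*(-168) = -14*(-168) = 2352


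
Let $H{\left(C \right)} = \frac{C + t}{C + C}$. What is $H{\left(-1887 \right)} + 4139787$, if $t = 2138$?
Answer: $\frac{15623555887}{3774} \approx 4.1398 \cdot 10^{6}$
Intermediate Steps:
$H{\left(C \right)} = \frac{2138 + C}{2 C}$ ($H{\left(C \right)} = \frac{C + 2138}{C + C} = \frac{2138 + C}{2 C}$)
$H{\left(-1887 \right)} + 4139787 = \frac{2138 - 1887}{2 \left(-1887\right)} + 4139787 = \frac{1}{2} \left(- \frac{1}{1887}\right) 251 + 4139787 = - \frac{251}{3774} + 4139787 = \frac{15623555887}{3774}$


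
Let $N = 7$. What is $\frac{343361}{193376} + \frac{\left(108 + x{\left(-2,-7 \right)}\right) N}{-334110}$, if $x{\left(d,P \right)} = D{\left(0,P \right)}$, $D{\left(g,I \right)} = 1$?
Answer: $\frac{8183771273}{4614918240} \approx 1.7733$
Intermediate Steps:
$x{\left(d,P \right)} = 1$
$\frac{343361}{193376} + \frac{\left(108 + x{\left(-2,-7 \right)}\right) N}{-334110} = \frac{343361}{193376} + \frac{\left(108 + 1\right) 7}{-334110} = 343361 \cdot \frac{1}{193376} + 109 \cdot 7 \left(- \frac{1}{334110}\right) = \frac{343361}{193376} + 763 \left(- \frac{1}{334110}\right) = \frac{343361}{193376} - \frac{109}{47730} = \frac{8183771273}{4614918240}$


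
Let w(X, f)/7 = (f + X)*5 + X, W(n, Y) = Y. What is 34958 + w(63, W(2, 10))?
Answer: 37954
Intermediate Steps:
w(X, f) = 35*f + 42*X (w(X, f) = 7*((f + X)*5 + X) = 7*((X + f)*5 + X) = 7*((5*X + 5*f) + X) = 7*(5*f + 6*X) = 35*f + 42*X)
34958 + w(63, W(2, 10)) = 34958 + (35*10 + 42*63) = 34958 + (350 + 2646) = 34958 + 2996 = 37954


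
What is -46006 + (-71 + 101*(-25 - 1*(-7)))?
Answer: -47895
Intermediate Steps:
-46006 + (-71 + 101*(-25 - 1*(-7))) = -46006 + (-71 + 101*(-25 + 7)) = -46006 + (-71 + 101*(-18)) = -46006 + (-71 - 1818) = -46006 - 1889 = -47895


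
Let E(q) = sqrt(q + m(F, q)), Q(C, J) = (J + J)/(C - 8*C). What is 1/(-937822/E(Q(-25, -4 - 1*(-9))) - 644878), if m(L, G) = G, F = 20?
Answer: 37934/428226221903 - 27583*sqrt(35)/428226221903 ≈ -2.9248e-7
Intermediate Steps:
Q(C, J) = -2*J/(7*C) (Q(C, J) = (2*J)/((-7*C)) = (2*J)*(-1/(7*C)) = -2*J/(7*C))
E(q) = sqrt(2)*sqrt(q) (E(q) = sqrt(q + q) = sqrt(2*q) = sqrt(2)*sqrt(q))
1/(-937822/E(Q(-25, -4 - 1*(-9))) - 644878) = 1/(-937822*sqrt(7)/(2*sqrt(-1/(-25))*sqrt(-4 - 1*(-9))) - 644878) = 1/(-937822*5*sqrt(7)/(2*sqrt(-4 + 9)) - 644878) = 1/(-937822*sqrt(35)/2 - 644878) = 1/(-468911*sqrt(35) - 644878) = 1/(-644878 - 468911*sqrt(35))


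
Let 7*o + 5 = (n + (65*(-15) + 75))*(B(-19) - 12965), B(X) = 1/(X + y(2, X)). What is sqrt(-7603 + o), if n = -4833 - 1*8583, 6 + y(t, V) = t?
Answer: sqrt(14022606282)/23 ≈ 5148.6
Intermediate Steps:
y(t, V) = -6 + t
n = -13416 (n = -4833 - 8583 = -13416)
B(X) = 1/(-4 + X) (B(X) = 1/(X + (-6 + 2)) = 1/(X - 4) = 1/(-4 + X))
o = 609853403/23 (o = -5/7 + ((-13416 + (65*(-15) + 75))*(1/(-4 - 19) - 12965))/7 = -5/7 + ((-13416 + (-975 + 75))*(1/(-23) - 12965))/7 = -5/7 + ((-13416 - 900)*(-1/23 - 12965))/7 = -5/7 + (-14316*(-298196/23))/7 = -5/7 + (1/7)*(4268973936/23) = -5/7 + 4268973936/161 = 609853403/23 ≈ 2.6515e+7)
sqrt(-7603 + o) = sqrt(-7603 + 609853403/23) = sqrt(609678534/23) = sqrt(14022606282)/23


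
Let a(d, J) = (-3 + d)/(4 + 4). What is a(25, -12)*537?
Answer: 5907/4 ≈ 1476.8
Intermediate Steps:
a(d, J) = -3/8 + d/8 (a(d, J) = (-3 + d)/8 = (-3 + d)*(⅛) = -3/8 + d/8)
a(25, -12)*537 = (-3/8 + (⅛)*25)*537 = (-3/8 + 25/8)*537 = (11/4)*537 = 5907/4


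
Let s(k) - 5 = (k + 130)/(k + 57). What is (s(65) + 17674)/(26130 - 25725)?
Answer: 719011/16470 ≈ 43.656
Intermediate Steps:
s(k) = 5 + (130 + k)/(57 + k) (s(k) = 5 + (k + 130)/(k + 57) = 5 + (130 + k)/(57 + k))
(s(65) + 17674)/(26130 - 25725) = ((415 + 6*65)/(57 + 65) + 17674)/(26130 - 25725) = ((415 + 390)/122 + 17674)/405 = ((1/122)*805 + 17674)*(1/405) = (805/122 + 17674)*(1/405) = (2157033/122)*(1/405) = 719011/16470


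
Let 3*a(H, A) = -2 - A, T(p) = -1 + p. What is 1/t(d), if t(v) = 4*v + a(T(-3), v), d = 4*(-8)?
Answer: -1/118 ≈ -0.0084746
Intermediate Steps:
a(H, A) = -⅔ - A/3 (a(H, A) = (-2 - A)/3 = -⅔ - A/3)
d = -32
t(v) = -⅔ + 11*v/3 (t(v) = 4*v + (-⅔ - v/3) = -⅔ + 11*v/3)
1/t(d) = 1/(-⅔ + (11/3)*(-32)) = 1/(-⅔ - 352/3) = 1/(-118) = -1/118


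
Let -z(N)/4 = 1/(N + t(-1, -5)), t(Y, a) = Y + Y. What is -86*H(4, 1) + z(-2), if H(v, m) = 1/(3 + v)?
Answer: -79/7 ≈ -11.286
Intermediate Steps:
t(Y, a) = 2*Y
z(N) = -4/(-2 + N) (z(N) = -4/(N + 2*(-1)) = -4/(N - 2) = -4/(-2 + N))
-86*H(4, 1) + z(-2) = -86/(3 + 4) - 4/(-2 - 2) = -86/7 - 4/(-4) = -86*⅐ - 4*(-¼) = -86/7 + 1 = -79/7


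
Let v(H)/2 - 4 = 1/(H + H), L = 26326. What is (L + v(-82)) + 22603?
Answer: 4012833/82 ≈ 48937.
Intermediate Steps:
v(H) = 8 + 1/H (v(H) = 8 + 2/(H + H) = 8 + 2/((2*H)) = 8 + 2*(1/(2*H)) = 8 + 1/H)
(L + v(-82)) + 22603 = (26326 + (8 + 1/(-82))) + 22603 = (26326 + (8 - 1/82)) + 22603 = (26326 + 655/82) + 22603 = 2159387/82 + 22603 = 4012833/82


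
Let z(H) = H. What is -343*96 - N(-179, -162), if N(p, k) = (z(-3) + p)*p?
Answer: -65506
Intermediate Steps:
N(p, k) = p*(-3 + p) (N(p, k) = (-3 + p)*p = p*(-3 + p))
-343*96 - N(-179, -162) = -343*96 - (-179)*(-3 - 179) = -32928 - (-179)*(-182) = -32928 - 1*32578 = -32928 - 32578 = -65506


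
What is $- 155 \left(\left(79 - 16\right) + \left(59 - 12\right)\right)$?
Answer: $-17050$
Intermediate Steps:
$- 155 \left(\left(79 - 16\right) + \left(59 - 12\right)\right) = - 155 \left(63 + \left(59 - 12\right)\right) = - 155 \left(63 + 47\right) = \left(-155\right) 110 = -17050$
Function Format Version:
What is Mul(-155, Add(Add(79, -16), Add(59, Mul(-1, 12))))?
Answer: -17050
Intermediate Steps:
Mul(-155, Add(Add(79, -16), Add(59, Mul(-1, 12)))) = Mul(-155, Add(63, Add(59, -12))) = Mul(-155, Add(63, 47)) = Mul(-155, 110) = -17050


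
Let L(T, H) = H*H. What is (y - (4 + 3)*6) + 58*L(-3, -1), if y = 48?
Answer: 64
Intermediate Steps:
L(T, H) = H**2
(y - (4 + 3)*6) + 58*L(-3, -1) = (48 - (4 + 3)*6) + 58*(-1)**2 = (48 - 7*6) + 58*1 = (48 - 1*42) + 58 = (48 - 42) + 58 = 6 + 58 = 64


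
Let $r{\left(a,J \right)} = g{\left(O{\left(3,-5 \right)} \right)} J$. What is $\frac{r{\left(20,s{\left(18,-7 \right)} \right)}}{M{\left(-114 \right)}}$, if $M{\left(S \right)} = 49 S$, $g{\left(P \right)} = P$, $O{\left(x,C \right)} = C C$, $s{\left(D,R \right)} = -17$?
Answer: $\frac{425}{5586} \approx 0.076083$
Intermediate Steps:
$O{\left(x,C \right)} = C^{2}$
$r{\left(a,J \right)} = 25 J$ ($r{\left(a,J \right)} = \left(-5\right)^{2} J = 25 J$)
$\frac{r{\left(20,s{\left(18,-7 \right)} \right)}}{M{\left(-114 \right)}} = \frac{25 \left(-17\right)}{49 \left(-114\right)} = - \frac{425}{-5586} = \left(-425\right) \left(- \frac{1}{5586}\right) = \frac{425}{5586}$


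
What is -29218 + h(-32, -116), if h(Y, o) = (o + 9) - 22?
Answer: -29347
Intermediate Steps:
h(Y, o) = -13 + o (h(Y, o) = (9 + o) - 22 = -13 + o)
-29218 + h(-32, -116) = -29218 + (-13 - 116) = -29218 - 129 = -29347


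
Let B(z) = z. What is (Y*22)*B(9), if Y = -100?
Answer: -19800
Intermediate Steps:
(Y*22)*B(9) = -100*22*9 = -2200*9 = -19800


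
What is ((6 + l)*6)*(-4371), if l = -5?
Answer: -26226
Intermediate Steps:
((6 + l)*6)*(-4371) = ((6 - 5)*6)*(-4371) = (1*6)*(-4371) = 6*(-4371) = -26226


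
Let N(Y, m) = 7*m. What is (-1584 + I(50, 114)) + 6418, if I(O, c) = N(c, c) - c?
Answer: 5518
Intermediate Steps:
I(O, c) = 6*c (I(O, c) = 7*c - c = 6*c)
(-1584 + I(50, 114)) + 6418 = (-1584 + 6*114) + 6418 = (-1584 + 684) + 6418 = -900 + 6418 = 5518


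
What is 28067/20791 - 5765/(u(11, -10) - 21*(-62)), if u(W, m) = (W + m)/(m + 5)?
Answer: -24506616/7960507 ≈ -3.0785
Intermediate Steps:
u(W, m) = (W + m)/(5 + m)
28067/20791 - 5765/(u(11, -10) - 21*(-62)) = 28067/20791 - 5765/((11 - 10)/(5 - 10) - 21*(-62)) = 28067*(1/20791) - 5765/(1/(-5) + 1302) = 1651/1223 - 5765/(-⅕*1 + 1302) = 1651/1223 - 5765/(-⅕ + 1302) = 1651/1223 - 5765/6509/5 = 1651/1223 - 5765*5/6509 = 1651/1223 - 28825/6509 = -24506616/7960507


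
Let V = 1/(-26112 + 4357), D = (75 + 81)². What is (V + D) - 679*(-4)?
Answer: 588516259/21755 ≈ 27052.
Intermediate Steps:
D = 24336 (D = 156² = 24336)
V = -1/21755 (V = 1/(-21755) = -1/21755 ≈ -4.5966e-5)
(V + D) - 679*(-4) = (-1/21755 + 24336) - 679*(-4) = 529429679/21755 + 2716 = 588516259/21755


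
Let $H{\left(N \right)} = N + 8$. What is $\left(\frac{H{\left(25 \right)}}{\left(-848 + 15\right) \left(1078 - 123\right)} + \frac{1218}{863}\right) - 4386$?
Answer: $- \frac{3010149236979}{686529445} \approx -4384.6$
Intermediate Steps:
$H{\left(N \right)} = 8 + N$
$\left(\frac{H{\left(25 \right)}}{\left(-848 + 15\right) \left(1078 - 123\right)} + \frac{1218}{863}\right) - 4386 = \left(\frac{8 + 25}{\left(-848 + 15\right) \left(1078 - 123\right)} + \frac{1218}{863}\right) - 4386 = \left(\frac{33}{\left(-833\right) 955} + 1218 \cdot \frac{1}{863}\right) - 4386 = \left(\frac{33}{-795515} + \frac{1218}{863}\right) - 4386 = \left(33 \left(- \frac{1}{795515}\right) + \frac{1218}{863}\right) - 4386 = \left(- \frac{33}{795515} + \frac{1218}{863}\right) - 4386 = \frac{968908791}{686529445} - 4386 = - \frac{3010149236979}{686529445}$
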